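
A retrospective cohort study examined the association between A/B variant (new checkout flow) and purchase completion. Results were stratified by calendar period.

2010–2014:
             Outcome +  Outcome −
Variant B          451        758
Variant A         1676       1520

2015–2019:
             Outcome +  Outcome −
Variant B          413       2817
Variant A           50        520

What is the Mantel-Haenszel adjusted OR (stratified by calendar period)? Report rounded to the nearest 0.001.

OR_MH = Σ(aᵢdᵢ/nᵢ) / Σ(bᵢcᵢ/nᵢ), where nᵢ is the stratum total.
Stratum 1 (2010–2014): n = 4405; a·d/n = 451·1520/4405 = 155.6232; b·c/n = 758·1676/4405 = 288.4014
Stratum 2 (2015–2019): n = 3800; a·d/n = 413·520/3800 = 56.5158; b·c/n = 2817·50/3800 = 37.0658
OR_MH = (155.6232 + 56.5158) / (288.4014 + 37.0658) = 212.1389 / 325.4672 = 0.65180

0.652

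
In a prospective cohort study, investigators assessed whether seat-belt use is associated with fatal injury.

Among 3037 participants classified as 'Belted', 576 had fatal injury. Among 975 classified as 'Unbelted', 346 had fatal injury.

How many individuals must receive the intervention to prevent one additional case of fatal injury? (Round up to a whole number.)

7

Risk in treated group = 576/3037 = 0.18966; risk in control = 346/975 = 0.35487.
Absolute risk reduction = 0.35487 − 0.18966 = 0.16521
NNT = 1 / ARR = 1 / 0.16521 = 6.053 → round up → 7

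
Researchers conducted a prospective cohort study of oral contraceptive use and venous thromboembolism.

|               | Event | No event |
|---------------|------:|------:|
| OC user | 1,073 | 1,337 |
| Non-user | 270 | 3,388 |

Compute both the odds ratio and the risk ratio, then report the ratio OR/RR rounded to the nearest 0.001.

1.669

Cells: a = 1073, b = 1337, c = 270, d = 3388.
OR = (1073·3388)/(1337·270) = 3635324/360990 = 10.07043
Risk in exposed = 1073/2410 = 0.44523; risk in unexposed = 270/3658 = 0.07381; RR = 6.03202
OR/RR = 10.07043 / 6.03202 = 1.66950
The outcome is not rare, so the OR lies further from 1 than the RR.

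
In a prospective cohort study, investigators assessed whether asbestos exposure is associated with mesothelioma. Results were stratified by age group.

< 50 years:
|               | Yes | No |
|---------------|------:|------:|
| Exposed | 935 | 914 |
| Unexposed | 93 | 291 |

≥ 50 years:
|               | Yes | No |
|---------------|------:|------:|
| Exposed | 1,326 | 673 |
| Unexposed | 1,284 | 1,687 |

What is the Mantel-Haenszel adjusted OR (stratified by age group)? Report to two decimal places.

OR_MH = Σ(aᵢdᵢ/nᵢ) / Σ(bᵢcᵢ/nᵢ), where nᵢ is the stratum total.
Stratum 1 (< 50 years): n = 2233; a·d/n = 935·291/2233 = 121.8473; b·c/n = 914·93/2233 = 38.0663
Stratum 2 (≥ 50 years): n = 4970; a·d/n = 1326·1687/4970 = 450.0930; b·c/n = 673·1284/4970 = 173.8696
OR_MH = (121.8473 + 450.0930) / (38.0663 + 173.8696) = 571.9402 / 211.9359 = 2.69865

2.70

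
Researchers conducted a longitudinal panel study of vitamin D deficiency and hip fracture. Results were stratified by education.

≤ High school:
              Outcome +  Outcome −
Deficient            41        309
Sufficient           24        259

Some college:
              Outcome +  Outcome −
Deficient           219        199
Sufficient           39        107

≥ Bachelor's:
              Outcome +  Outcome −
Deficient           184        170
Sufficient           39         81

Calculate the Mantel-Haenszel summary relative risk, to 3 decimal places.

RR_MH = Σ(aᵢ·n₀ᵢ/nᵢ) / Σ(cᵢ·n₁ᵢ/nᵢ), with n₁ᵢ = aᵢ+bᵢ (exposed), n₀ᵢ = cᵢ+dᵢ (unexposed), nᵢ = n₁ᵢ+n₀ᵢ.
Stratum 1 (≤ High school): n₁ = 350, n₀ = 283, n = 633; a·n₀/n = 41·283/633 = 18.3302; c·n₁/n = 24·350/633 = 13.2701
Stratum 2 (Some college): n₁ = 418, n₀ = 146, n = 564; a·n₀/n = 219·146/564 = 56.6915; c·n₁/n = 39·418/564 = 28.9043
Stratum 3 (≥ Bachelor's): n₁ = 354, n₀ = 120, n = 474; a·n₀/n = 184·120/474 = 46.5823; c·n₁/n = 39·354/474 = 29.1266
RR_MH = (18.3302 + 56.6915 + 46.5823) / (13.2701 + 28.9043 + 29.1266) = 121.6039 / 71.3010 = 1.70550

1.706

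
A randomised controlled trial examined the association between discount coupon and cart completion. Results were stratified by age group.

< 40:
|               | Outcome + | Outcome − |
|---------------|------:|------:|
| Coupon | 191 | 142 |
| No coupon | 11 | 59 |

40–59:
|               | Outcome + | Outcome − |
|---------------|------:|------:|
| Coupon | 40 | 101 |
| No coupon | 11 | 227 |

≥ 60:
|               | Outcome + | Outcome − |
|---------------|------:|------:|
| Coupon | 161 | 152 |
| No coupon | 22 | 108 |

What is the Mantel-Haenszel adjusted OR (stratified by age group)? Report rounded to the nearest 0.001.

6.351

OR_MH = Σ(aᵢdᵢ/nᵢ) / Σ(bᵢcᵢ/nᵢ), where nᵢ is the stratum total.
Stratum 1 (< 40): n = 403; a·d/n = 191·59/403 = 27.9628; b·c/n = 142·11/403 = 3.8759
Stratum 2 (40–59): n = 379; a·d/n = 40·227/379 = 23.9578; b·c/n = 101·11/379 = 2.9314
Stratum 3 (≥ 60): n = 443; a·d/n = 161·108/443 = 39.2506; b·c/n = 152·22/443 = 7.5485
OR_MH = (27.9628 + 23.9578 + 39.2506) / (3.8759 + 2.9314 + 7.5485) = 91.1711 / 14.3559 = 6.35079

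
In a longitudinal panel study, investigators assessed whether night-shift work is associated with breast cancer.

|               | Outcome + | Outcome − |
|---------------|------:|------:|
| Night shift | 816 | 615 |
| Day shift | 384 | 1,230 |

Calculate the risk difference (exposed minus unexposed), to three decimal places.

Cells: a = 816, b = 615, c = 384, d = 1230.
Risk in exposed = 816/1431 = 0.570231; risk in unexposed = 384/1614 = 0.237918.
Risk difference = 0.570231 − 0.237918 = 0.332312

0.332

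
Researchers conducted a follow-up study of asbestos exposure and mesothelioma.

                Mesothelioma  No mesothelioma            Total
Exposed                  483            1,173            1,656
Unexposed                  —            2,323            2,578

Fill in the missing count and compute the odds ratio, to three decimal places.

The missing cell is in the unexposed row: 2578 − 2323 = 255.
So a = 483, b = 1173, c = 255, d = 2323.
OR = (a·d)/(b·c) = (483 × 2323) / (1173 × 255) = 1122009 / 299115 = 3.75110

3.751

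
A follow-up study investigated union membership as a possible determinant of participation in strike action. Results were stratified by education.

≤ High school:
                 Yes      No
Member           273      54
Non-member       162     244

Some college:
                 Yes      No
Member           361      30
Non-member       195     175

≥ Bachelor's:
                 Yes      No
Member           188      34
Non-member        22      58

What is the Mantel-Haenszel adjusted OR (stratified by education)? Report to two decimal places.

OR_MH = Σ(aᵢdᵢ/nᵢ) / Σ(bᵢcᵢ/nᵢ), where nᵢ is the stratum total.
Stratum 1 (≤ High school): n = 733; a·d/n = 273·244/733 = 90.8759; b·c/n = 54·162/733 = 11.9345
Stratum 2 (Some college): n = 761; a·d/n = 361·175/761 = 83.0158; b·c/n = 30·195/761 = 7.6873
Stratum 3 (≥ Bachelor's): n = 302; a·d/n = 188·58/302 = 36.1060; b·c/n = 34·22/302 = 2.4768
OR_MH = (90.8759 + 83.0158 + 36.1060) / (11.9345 + 7.6873 + 2.4768) = 209.9976 / 22.0986 = 9.50276

9.50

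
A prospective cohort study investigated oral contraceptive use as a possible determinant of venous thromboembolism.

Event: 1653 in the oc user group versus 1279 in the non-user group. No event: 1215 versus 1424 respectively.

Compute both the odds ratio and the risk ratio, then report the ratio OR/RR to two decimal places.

1.24

From the description: a = 1653, b = 1215, c = 1279, d = 1424.
OR = (1653·1424)/(1215·1279) = 2353872/1553985 = 1.51473
Risk in exposed = 1653/2868 = 0.57636; risk in unexposed = 1279/2703 = 0.47318; RR = 1.21806
OR/RR = 1.51473 / 1.21806 = 1.24356
The outcome is not rare, so the OR lies further from 1 than the RR.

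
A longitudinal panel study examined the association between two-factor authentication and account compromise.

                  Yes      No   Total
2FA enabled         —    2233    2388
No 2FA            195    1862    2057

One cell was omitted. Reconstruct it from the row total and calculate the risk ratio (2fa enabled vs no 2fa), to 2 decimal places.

0.68

The missing cell is in the exposed row: 2388 − 2233 = 155.
So a = 155, b = 2233, c = 195, d = 1862.
RR = [a/(a+b)] / [c/(c+d)] = (155/2388) / (195/2057) = 0.06491/0.09480 = 0.68469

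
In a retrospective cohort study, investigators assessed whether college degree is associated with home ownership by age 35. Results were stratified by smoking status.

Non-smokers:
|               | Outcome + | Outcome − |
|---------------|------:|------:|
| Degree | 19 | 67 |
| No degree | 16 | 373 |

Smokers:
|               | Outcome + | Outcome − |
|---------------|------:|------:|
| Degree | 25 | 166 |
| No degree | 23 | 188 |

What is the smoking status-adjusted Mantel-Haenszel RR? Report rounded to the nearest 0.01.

RR_MH = Σ(aᵢ·n₀ᵢ/nᵢ) / Σ(cᵢ·n₁ᵢ/nᵢ), with n₁ᵢ = aᵢ+bᵢ (exposed), n₀ᵢ = cᵢ+dᵢ (unexposed), nᵢ = n₁ᵢ+n₀ᵢ.
Stratum 1 (Non-smokers): n₁ = 86, n₀ = 389, n = 475; a·n₀/n = 19·389/475 = 15.5600; c·n₁/n = 16·86/475 = 2.8968
Stratum 2 (Smokers): n₁ = 191, n₀ = 211, n = 402; a·n₀/n = 25·211/402 = 13.1219; c·n₁/n = 23·191/402 = 10.9279
RR_MH = (15.5600 + 13.1219) / (2.8968 + 10.9279) = 28.6819 / 13.8247 = 2.07468

2.07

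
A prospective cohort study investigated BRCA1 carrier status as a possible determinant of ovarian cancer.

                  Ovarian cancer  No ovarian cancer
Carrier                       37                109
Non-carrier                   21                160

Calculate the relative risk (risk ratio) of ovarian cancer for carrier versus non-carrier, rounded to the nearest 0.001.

2.184

Cells: a = 37, b = 109, c = 21, d = 160.
Risk in exposed = 37/146 = 0.25342; risk in unexposed = 21/181 = 0.11602.
RR = 0.25342 / 0.11602 = 2.18428
The risk among the exposed is 2.18 times that among the unexposed.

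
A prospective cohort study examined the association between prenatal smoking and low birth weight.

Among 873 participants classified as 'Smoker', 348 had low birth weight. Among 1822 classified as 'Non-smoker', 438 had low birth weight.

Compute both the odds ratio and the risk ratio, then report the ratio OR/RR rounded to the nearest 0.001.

From the description: a = 348, b = 525, c = 438, d = 1384.
OR = (348·1384)/(525·438) = 481632/229950 = 2.09451
Risk in exposed = 348/873 = 0.39863; risk in unexposed = 438/1822 = 0.24040; RR = 1.65821
OR/RR = 2.09451 / 1.65821 = 1.26311
The outcome is not rare, so the OR lies further from 1 than the RR.

1.263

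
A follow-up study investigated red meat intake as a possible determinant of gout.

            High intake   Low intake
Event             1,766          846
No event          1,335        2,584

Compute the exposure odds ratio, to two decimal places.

4.04

Reading the table with exposure as columns: a = 1766 (High intake, case), b = 1335 (High intake, non-case), c = 846 (Low intake, case), d = 2584.
OR = (a·d)/(b·c) = (1766 × 2584) / (1335 × 846) = 4563344 / 1129410 = 4.04047
The odds of gout are about 4.04 times as high in the high intake group.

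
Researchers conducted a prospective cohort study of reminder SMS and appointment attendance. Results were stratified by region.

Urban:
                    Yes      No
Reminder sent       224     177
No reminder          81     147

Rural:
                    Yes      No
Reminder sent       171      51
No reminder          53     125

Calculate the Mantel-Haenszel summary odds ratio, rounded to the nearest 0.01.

3.58

OR_MH = Σ(aᵢdᵢ/nᵢ) / Σ(bᵢcᵢ/nᵢ), where nᵢ is the stratum total.
Stratum 1 (Urban): n = 629; a·d/n = 224·147/629 = 52.3498; b·c/n = 177·81/629 = 22.7933
Stratum 2 (Rural): n = 400; a·d/n = 171·125/400 = 53.4375; b·c/n = 51·53/400 = 6.7575
OR_MH = (52.3498 + 53.4375) / (22.7933 + 6.7575) = 105.7873 / 29.5508 = 3.57984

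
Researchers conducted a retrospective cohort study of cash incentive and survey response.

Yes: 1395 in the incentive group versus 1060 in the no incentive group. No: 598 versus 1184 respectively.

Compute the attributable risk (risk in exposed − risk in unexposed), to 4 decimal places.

From the description: a = 1395, b = 598, c = 1060, d = 1184.
Risk in exposed = 1395/1993 = 0.699950; risk in unexposed = 1060/2244 = 0.472371.
Risk difference = 0.699950 − 0.472371 = 0.227579

0.2276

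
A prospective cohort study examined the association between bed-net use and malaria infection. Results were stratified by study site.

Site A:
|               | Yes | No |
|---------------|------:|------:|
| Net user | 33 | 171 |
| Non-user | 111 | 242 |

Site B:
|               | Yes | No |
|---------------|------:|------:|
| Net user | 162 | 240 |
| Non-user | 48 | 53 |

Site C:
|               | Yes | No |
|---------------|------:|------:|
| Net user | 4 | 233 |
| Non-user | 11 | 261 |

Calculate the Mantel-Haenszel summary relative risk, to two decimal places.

RR_MH = Σ(aᵢ·n₀ᵢ/nᵢ) / Σ(cᵢ·n₁ᵢ/nᵢ), with n₁ᵢ = aᵢ+bᵢ (exposed), n₀ᵢ = cᵢ+dᵢ (unexposed), nᵢ = n₁ᵢ+n₀ᵢ.
Stratum 1 (Site A): n₁ = 204, n₀ = 353, n = 557; a·n₀/n = 33·353/557 = 20.9138; c·n₁/n = 111·204/557 = 40.6535
Stratum 2 (Site B): n₁ = 402, n₀ = 101, n = 503; a·n₀/n = 162·101/503 = 32.5288; c·n₁/n = 48·402/503 = 38.3618
Stratum 3 (Site C): n₁ = 237, n₀ = 272, n = 509; a·n₀/n = 4·272/509 = 2.1375; c·n₁/n = 11·237/509 = 5.1218
RR_MH = (20.9138 + 32.5288 + 2.1375) / (40.6535 + 38.3618 + 5.1218) = 55.5802 / 84.1371 = 0.66059

0.66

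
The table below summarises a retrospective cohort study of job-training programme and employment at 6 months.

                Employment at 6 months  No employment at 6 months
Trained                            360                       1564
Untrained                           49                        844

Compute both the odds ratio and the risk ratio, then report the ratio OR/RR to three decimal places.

1.163

Cells: a = 360, b = 1564, c = 49, d = 844.
OR = (360·844)/(1564·49) = 303840/76636 = 3.96472
Risk in exposed = 360/1924 = 0.18711; risk in unexposed = 49/893 = 0.05487; RR = 3.40999
OR/RR = 3.96472 / 3.40999 = 1.16268
The outcome is not rare, so the OR lies further from 1 than the RR.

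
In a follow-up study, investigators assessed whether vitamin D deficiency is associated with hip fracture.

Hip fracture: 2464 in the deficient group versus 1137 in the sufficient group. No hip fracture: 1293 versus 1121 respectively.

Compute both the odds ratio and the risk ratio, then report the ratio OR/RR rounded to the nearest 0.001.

From the description: a = 2464, b = 1293, c = 1137, d = 1121.
OR = (2464·1121)/(1293·1137) = 2762144/1470141 = 1.87883
Risk in exposed = 2464/3757 = 0.65584; risk in unexposed = 1137/2258 = 0.50354; RR = 1.30246
OR/RR = 1.87883 / 1.30246 = 1.44253
The outcome is not rare, so the OR lies further from 1 than the RR.

1.443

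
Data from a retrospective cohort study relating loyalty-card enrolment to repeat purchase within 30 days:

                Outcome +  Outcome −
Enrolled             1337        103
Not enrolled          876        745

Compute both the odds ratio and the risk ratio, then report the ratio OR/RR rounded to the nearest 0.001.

Cells: a = 1337, b = 103, c = 876, d = 745.
OR = (1337·745)/(103·876) = 996065/90228 = 11.03942
Risk in exposed = 1337/1440 = 0.92847; risk in unexposed = 876/1621 = 0.54041; RR = 1.71810
OR/RR = 11.03942 / 1.71810 = 6.42538
The outcome is not rare, so the OR lies further from 1 than the RR.

6.425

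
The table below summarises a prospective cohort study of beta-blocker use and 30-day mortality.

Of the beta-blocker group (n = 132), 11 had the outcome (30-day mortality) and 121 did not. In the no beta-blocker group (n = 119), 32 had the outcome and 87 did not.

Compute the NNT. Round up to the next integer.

Risk in treated group = 11/132 = 0.08333; risk in control = 32/119 = 0.26891.
Absolute risk reduction = 0.26891 − 0.08333 = 0.18557
NNT = 1 / ARR = 1 / 0.18557 = 5.389 → round up → 6

6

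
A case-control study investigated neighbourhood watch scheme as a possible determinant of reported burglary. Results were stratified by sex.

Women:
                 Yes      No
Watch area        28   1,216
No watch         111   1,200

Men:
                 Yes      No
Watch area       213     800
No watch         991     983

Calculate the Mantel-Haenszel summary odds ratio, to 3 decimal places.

OR_MH = Σ(aᵢdᵢ/nᵢ) / Σ(bᵢcᵢ/nᵢ), where nᵢ is the stratum total.
Stratum 1 (Women): n = 2555; a·d/n = 28·1200/2555 = 13.1507; b·c/n = 1216·111/2555 = 52.8282
Stratum 2 (Men): n = 2987; a·d/n = 213·983/2987 = 70.0968; b·c/n = 800·991/2987 = 265.4168
OR_MH = (13.1507 + 70.0968) / (52.8282 + 265.4168) = 83.2474 / 318.2450 = 0.26158

0.262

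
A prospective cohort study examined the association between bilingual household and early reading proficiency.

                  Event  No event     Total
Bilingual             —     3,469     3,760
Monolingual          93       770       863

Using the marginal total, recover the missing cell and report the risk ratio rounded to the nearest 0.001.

The missing cell is in the exposed row: 3760 − 3469 = 291.
So a = 291, b = 3469, c = 93, d = 770.
RR = [a/(a+b)] / [c/(c+d)] = (291/3760) / (93/863) = 0.07739/0.10776 = 0.71818

0.718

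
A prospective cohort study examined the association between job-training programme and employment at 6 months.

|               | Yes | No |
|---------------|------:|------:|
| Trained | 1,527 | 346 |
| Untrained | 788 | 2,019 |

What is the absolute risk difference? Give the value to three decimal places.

0.535

Cells: a = 1527, b = 346, c = 788, d = 2019.
Risk in exposed = 1527/1873 = 0.815270; risk in unexposed = 788/2807 = 0.280727.
Risk difference = 0.815270 − 0.280727 = 0.534543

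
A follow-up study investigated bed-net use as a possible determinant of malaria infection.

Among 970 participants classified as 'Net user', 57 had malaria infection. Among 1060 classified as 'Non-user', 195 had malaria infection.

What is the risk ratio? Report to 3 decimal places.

0.319

From the description: a = 57, b = 913, c = 195, d = 865.
Risk in exposed = 57/970 = 0.05876; risk in unexposed = 195/1060 = 0.18396.
RR = 0.05876 / 0.18396 = 0.31943
The risk is 68% lower among the exposed than among the unexposed.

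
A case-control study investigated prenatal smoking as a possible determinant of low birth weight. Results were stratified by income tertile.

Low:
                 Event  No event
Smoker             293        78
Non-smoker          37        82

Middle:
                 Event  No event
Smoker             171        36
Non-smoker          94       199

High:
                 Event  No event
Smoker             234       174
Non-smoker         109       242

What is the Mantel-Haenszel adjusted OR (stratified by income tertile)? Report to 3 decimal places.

OR_MH = Σ(aᵢdᵢ/nᵢ) / Σ(bᵢcᵢ/nᵢ), where nᵢ is the stratum total.
Stratum 1 (Low): n = 490; a·d/n = 293·82/490 = 49.0327; b·c/n = 78·37/490 = 5.8898
Stratum 2 (Middle): n = 500; a·d/n = 171·199/500 = 68.0580; b·c/n = 36·94/500 = 6.7680
Stratum 3 (High): n = 759; a·d/n = 234·242/759 = 74.6087; b·c/n = 174·109/759 = 24.9881
OR_MH = (49.0327 + 68.0580 + 74.6087) / (5.8898 + 6.7680 + 24.9881) = 191.6993 / 37.6459 = 5.09217

5.092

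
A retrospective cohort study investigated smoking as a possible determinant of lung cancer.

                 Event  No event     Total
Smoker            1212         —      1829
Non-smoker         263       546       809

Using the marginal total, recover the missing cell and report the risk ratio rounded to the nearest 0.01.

2.04

The missing cell is in the exposed row: 1829 − 1212 = 617.
So a = 1212, b = 617, c = 263, d = 546.
RR = [a/(a+b)] / [c/(c+d)] = (1212/1829) / (263/809) = 0.66266/0.32509 = 2.03836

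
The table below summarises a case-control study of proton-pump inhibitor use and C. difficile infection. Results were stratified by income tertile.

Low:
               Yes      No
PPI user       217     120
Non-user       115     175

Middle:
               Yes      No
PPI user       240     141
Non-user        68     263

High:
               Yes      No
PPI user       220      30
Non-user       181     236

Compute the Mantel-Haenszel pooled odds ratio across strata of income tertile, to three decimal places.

5.206

OR_MH = Σ(aᵢdᵢ/nᵢ) / Σ(bᵢcᵢ/nᵢ), where nᵢ is the stratum total.
Stratum 1 (Low): n = 627; a·d/n = 217·175/627 = 60.5662; b·c/n = 120·115/627 = 22.0096
Stratum 2 (Middle): n = 712; a·d/n = 240·263/712 = 88.6517; b·c/n = 141·68/712 = 13.4663
Stratum 3 (High): n = 667; a·d/n = 220·236/667 = 77.8411; b·c/n = 30·181/667 = 8.1409
OR_MH = (60.5662 + 88.6517 + 77.8411) / (22.0096 + 13.4663 + 8.1409) = 227.0590 / 43.6168 = 5.20577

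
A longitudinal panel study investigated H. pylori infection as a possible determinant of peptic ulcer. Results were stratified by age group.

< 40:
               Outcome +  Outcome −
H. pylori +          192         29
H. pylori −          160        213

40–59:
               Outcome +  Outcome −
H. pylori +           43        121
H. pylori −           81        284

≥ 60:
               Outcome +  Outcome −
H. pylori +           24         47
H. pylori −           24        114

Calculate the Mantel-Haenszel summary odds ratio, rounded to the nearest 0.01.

3.31

OR_MH = Σ(aᵢdᵢ/nᵢ) / Σ(bᵢcᵢ/nᵢ), where nᵢ is the stratum total.
Stratum 1 (< 40): n = 594; a·d/n = 192·213/594 = 68.8485; b·c/n = 29·160/594 = 7.8114
Stratum 2 (40–59): n = 529; a·d/n = 43·284/529 = 23.0851; b·c/n = 121·81/529 = 18.5274
Stratum 3 (≥ 60): n = 209; a·d/n = 24·114/209 = 13.0909; b·c/n = 47·24/209 = 5.3971
OR_MH = (68.8485 + 23.0851 + 13.0909) / (7.8114 + 18.5274 + 5.3971) = 105.0245 / 31.7360 = 3.30932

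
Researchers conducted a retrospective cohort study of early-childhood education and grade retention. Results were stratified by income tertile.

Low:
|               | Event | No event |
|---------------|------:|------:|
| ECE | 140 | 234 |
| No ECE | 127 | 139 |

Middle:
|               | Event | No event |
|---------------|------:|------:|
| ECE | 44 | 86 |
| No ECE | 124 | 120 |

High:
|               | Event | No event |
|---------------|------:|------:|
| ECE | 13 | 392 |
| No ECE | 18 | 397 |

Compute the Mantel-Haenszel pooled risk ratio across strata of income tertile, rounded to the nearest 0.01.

0.74

RR_MH = Σ(aᵢ·n₀ᵢ/nᵢ) / Σ(cᵢ·n₁ᵢ/nᵢ), with n₁ᵢ = aᵢ+bᵢ (exposed), n₀ᵢ = cᵢ+dᵢ (unexposed), nᵢ = n₁ᵢ+n₀ᵢ.
Stratum 1 (Low): n₁ = 374, n₀ = 266, n = 640; a·n₀/n = 140·266/640 = 58.1875; c·n₁/n = 127·374/640 = 74.2156
Stratum 2 (Middle): n₁ = 130, n₀ = 244, n = 374; a·n₀/n = 44·244/374 = 28.7059; c·n₁/n = 124·130/374 = 43.1016
Stratum 3 (High): n₁ = 405, n₀ = 415, n = 820; a·n₀/n = 13·415/820 = 6.5793; c·n₁/n = 18·405/820 = 8.8902
RR_MH = (58.1875 + 28.7059 + 6.5793) / (74.2156 + 43.1016 + 8.8902) = 93.4727 / 126.2075 = 0.74063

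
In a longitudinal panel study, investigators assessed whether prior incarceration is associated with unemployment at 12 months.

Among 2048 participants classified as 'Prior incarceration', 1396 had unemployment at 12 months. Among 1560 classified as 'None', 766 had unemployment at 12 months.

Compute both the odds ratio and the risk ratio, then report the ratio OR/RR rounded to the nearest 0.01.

From the description: a = 1396, b = 652, c = 766, d = 794.
OR = (1396·794)/(652·766) = 1108424/499432 = 2.21937
Risk in exposed = 1396/2048 = 0.68164; risk in unexposed = 766/1560 = 0.49103; RR = 1.38820
OR/RR = 2.21937 / 1.38820 = 1.59874
The outcome is not rare, so the OR lies further from 1 than the RR.

1.60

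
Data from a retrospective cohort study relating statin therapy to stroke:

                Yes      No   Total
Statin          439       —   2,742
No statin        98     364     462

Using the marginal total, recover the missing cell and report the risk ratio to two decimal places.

The missing cell is in the exposed row: 2742 − 439 = 2303.
So a = 439, b = 2303, c = 98, d = 364.
RR = [a/(a+b)] / [c/(c+d)] = (439/2742) / (98/462) = 0.16010/0.21212 = 0.75477

0.75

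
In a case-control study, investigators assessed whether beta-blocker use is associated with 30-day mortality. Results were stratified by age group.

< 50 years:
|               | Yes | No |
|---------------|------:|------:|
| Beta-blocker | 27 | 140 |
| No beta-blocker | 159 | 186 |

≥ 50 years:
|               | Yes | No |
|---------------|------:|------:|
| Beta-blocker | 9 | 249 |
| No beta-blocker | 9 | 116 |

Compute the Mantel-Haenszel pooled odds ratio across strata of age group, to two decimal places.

0.25

OR_MH = Σ(aᵢdᵢ/nᵢ) / Σ(bᵢcᵢ/nᵢ), where nᵢ is the stratum total.
Stratum 1 (< 50 years): n = 512; a·d/n = 27·186/512 = 9.8086; b·c/n = 140·159/512 = 43.4766
Stratum 2 (≥ 50 years): n = 383; a·d/n = 9·116/383 = 2.7258; b·c/n = 249·9/383 = 5.8512
OR_MH = (9.8086 + 2.7258) / (43.4766 + 5.8512) = 12.5344 / 49.3277 = 0.25411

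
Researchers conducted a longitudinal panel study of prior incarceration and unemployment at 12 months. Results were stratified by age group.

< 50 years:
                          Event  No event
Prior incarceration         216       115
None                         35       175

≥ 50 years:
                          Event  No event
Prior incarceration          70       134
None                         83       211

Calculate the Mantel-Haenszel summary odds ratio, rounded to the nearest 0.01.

OR_MH = Σ(aᵢdᵢ/nᵢ) / Σ(bᵢcᵢ/nᵢ), where nᵢ is the stratum total.
Stratum 1 (< 50 years): n = 541; a·d/n = 216·175/541 = 69.8706; b·c/n = 115·35/541 = 7.4399
Stratum 2 (≥ 50 years): n = 498; a·d/n = 70·211/498 = 29.6586; b·c/n = 134·83/498 = 22.3333
OR_MH = (69.8706 + 29.6586) / (7.4399 + 22.3333) = 99.5292 / 29.7733 = 3.34291

3.34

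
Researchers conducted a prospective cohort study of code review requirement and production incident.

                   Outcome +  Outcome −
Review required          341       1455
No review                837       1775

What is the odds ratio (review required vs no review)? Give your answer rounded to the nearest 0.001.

0.497

Cells: a = 341, b = 1455, c = 837, d = 1775.
OR = (a·d)/(b·c) = (341 × 1775) / (1455 × 837) = 605275 / 1217835 = 0.49701
Exposure is associated with lower odds of production incident (OR = 0.50 < 1).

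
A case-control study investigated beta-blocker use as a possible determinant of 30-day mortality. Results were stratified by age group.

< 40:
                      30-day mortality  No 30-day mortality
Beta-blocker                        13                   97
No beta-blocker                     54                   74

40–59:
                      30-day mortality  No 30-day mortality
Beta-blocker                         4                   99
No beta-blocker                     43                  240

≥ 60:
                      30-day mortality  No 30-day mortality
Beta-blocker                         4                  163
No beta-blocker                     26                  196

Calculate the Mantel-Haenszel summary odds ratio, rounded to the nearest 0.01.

OR_MH = Σ(aᵢdᵢ/nᵢ) / Σ(bᵢcᵢ/nᵢ), where nᵢ is the stratum total.
Stratum 1 (< 40): n = 238; a·d/n = 13·74/238 = 4.0420; b·c/n = 97·54/238 = 22.0084
Stratum 2 (40–59): n = 386; a·d/n = 4·240/386 = 2.4870; b·c/n = 99·43/386 = 11.0285
Stratum 3 (≥ 60): n = 389; a·d/n = 4·196/389 = 2.0154; b·c/n = 163·26/389 = 10.8946
OR_MH = (4.0420 + 2.4870 + 2.0154) / (22.0084 + 11.0285 + 10.8946) = 8.5445 / 43.9315 = 0.19450

0.19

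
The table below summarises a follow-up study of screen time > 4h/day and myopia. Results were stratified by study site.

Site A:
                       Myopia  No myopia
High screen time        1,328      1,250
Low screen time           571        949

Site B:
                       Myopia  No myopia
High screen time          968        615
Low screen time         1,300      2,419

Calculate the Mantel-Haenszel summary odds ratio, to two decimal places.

OR_MH = Σ(aᵢdᵢ/nᵢ) / Σ(bᵢcᵢ/nᵢ), where nᵢ is the stratum total.
Stratum 1 (Site A): n = 4098; a·d/n = 1328·949/4098 = 307.5334; b·c/n = 1250·571/4098 = 174.1703
Stratum 2 (Site B): n = 5302; a·d/n = 968·2419/5302 = 441.6432; b·c/n = 615·1300/5302 = 150.7922
OR_MH = (307.5334 + 441.6432) / (174.1703 + 150.7922) = 749.1766 / 324.9625 = 2.30542

2.31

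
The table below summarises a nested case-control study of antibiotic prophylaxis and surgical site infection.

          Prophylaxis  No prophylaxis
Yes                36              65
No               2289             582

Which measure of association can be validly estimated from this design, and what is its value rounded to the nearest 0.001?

Reading the table with exposure as columns: a = 36 (Prophylaxis, case), b = 2289 (Prophylaxis, non-case), c = 65 (No prophylaxis, case), d = 582.
This is a nested case-control study: participants were sampled on outcome status, so risks in the source population cannot be estimated directly — relative risk is not valid here. The odds ratio is the appropriate measure.
OR = (a·d)/(b·c) = (36 × 582) / (2289 × 65) = 20952 / 148785 = 0.14082

0.141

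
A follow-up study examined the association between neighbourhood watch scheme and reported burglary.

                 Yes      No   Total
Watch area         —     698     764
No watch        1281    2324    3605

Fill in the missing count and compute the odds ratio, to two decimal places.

The missing cell is in the exposed row: 764 − 698 = 66.
So a = 66, b = 698, c = 1281, d = 2324.
OR = (a·d)/(b·c) = (66 × 2324) / (698 × 1281) = 153384 / 894138 = 0.17154

0.17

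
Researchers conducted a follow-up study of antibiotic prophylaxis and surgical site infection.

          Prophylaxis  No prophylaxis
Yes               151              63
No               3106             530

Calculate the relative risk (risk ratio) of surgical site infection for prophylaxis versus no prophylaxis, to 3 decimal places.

Reading the table with exposure as columns: a = 151 (Prophylaxis, case), b = 3106 (Prophylaxis, non-case), c = 63 (No prophylaxis, case), d = 530.
Risk in exposed = 151/3257 = 0.04636; risk in unexposed = 63/593 = 0.10624.
RR = 0.04636 / 0.10624 = 0.43639
The risk is 56% lower among the exposed than among the unexposed.

0.436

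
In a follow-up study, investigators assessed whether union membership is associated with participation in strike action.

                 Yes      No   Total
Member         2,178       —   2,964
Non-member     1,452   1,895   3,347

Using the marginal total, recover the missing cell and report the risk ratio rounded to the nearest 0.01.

1.69

The missing cell is in the exposed row: 2964 − 2178 = 786.
So a = 2178, b = 786, c = 1452, d = 1895.
RR = [a/(a+b)] / [c/(c+d)] = (2178/2964) / (1452/3347) = 0.73482/0.43382 = 1.69383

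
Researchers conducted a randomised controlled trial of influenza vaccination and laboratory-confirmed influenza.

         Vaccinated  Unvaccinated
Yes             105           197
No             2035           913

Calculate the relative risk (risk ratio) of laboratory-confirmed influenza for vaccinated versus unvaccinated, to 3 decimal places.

0.276

Reading the table with exposure as columns: a = 105 (Vaccinated, case), b = 2035 (Vaccinated, non-case), c = 197 (Unvaccinated, case), d = 913.
Risk in exposed = 105/2140 = 0.04907; risk in unexposed = 197/1110 = 0.17748.
RR = 0.04907 / 0.17748 = 0.27646
The risk is 72% lower among the exposed than among the unexposed.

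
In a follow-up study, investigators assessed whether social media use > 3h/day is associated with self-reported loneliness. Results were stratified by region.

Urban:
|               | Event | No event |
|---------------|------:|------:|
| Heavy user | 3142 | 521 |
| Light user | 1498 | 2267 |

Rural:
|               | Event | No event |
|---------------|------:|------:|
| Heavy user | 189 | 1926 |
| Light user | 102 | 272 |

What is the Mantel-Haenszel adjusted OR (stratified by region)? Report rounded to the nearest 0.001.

OR_MH = Σ(aᵢdᵢ/nᵢ) / Σ(bᵢcᵢ/nᵢ), where nᵢ is the stratum total.
Stratum 1 (Urban): n = 7428; a·d/n = 3142·2267/7428 = 958.9276; b·c/n = 521·1498/7428 = 105.0697
Stratum 2 (Rural): n = 2489; a·d/n = 189·272/2489 = 20.6541; b·c/n = 1926·102/2489 = 78.9281
OR_MH = (958.9276 + 20.6541) / (105.0697 + 78.9281) = 979.5816 / 183.9978 = 5.32388

5.324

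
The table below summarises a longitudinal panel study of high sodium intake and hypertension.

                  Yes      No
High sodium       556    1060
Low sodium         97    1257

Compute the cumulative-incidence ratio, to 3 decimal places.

4.803

Cells: a = 556, b = 1060, c = 97, d = 1257.
Risk in exposed = 556/1616 = 0.34406; risk in unexposed = 97/1354 = 0.07164.
RR = 0.34406 / 0.07164 = 4.80264
The risk among the exposed is 4.80 times that among the unexposed.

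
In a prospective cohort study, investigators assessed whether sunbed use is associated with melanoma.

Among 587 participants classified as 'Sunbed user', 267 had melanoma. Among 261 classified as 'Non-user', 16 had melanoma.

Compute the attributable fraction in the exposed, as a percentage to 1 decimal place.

86.5

From the description: a = 267, b = 320, c = 16, d = 245.
Risk in exposed = 267/587 = 0.45486; risk in unexposed = 16/261 = 0.06130.
RR = 0.45486/0.06130 = 7.41983
AR% = (RR − 1)/RR × 100 = (7.41983 − 1)/7.41983 × 100 = 86.5226%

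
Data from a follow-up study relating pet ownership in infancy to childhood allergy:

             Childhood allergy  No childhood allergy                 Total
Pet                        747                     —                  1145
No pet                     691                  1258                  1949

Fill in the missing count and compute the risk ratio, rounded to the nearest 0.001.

The missing cell is in the exposed row: 1145 − 747 = 398.
So a = 747, b = 398, c = 691, d = 1258.
RR = [a/(a+b)] / [c/(c+d)] = (747/1145) / (691/1949) = 0.65240/0.35454 = 1.84013

1.840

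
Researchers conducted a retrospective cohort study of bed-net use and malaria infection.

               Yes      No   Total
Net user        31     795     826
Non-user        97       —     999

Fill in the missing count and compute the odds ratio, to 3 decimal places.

The missing cell is in the unexposed row: 999 − 97 = 902.
So a = 31, b = 795, c = 97, d = 902.
OR = (a·d)/(b·c) = (31 × 902) / (795 × 97) = 27962 / 77115 = 0.36260

0.363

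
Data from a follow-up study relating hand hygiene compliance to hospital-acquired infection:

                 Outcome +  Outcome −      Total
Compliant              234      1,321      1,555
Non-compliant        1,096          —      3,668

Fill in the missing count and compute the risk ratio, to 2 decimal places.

0.50

The missing cell is in the unexposed row: 3668 − 1096 = 2572.
So a = 234, b = 1321, c = 1096, d = 2572.
RR = [a/(a+b)] / [c/(c+d)] = (234/1555) / (1096/3668) = 0.15048/0.29880 = 0.50362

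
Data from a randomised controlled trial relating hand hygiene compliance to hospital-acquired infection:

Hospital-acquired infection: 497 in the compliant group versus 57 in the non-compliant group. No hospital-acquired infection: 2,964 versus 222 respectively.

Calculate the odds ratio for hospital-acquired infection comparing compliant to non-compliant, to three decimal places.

0.653

From the description: a = 497, b = 2964, c = 57, d = 222.
OR = (a·d)/(b·c) = (497 × 222) / (2964 × 57) = 110334 / 168948 = 0.65306
Exposure is associated with lower odds of hospital-acquired infection (OR = 0.65 < 1).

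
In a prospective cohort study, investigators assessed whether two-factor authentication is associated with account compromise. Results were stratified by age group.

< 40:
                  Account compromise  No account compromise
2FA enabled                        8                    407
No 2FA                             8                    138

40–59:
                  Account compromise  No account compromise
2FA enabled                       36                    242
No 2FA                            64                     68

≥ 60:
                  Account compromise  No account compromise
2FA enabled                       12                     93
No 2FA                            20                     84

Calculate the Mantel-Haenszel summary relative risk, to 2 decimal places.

RR_MH = Σ(aᵢ·n₀ᵢ/nᵢ) / Σ(cᵢ·n₁ᵢ/nᵢ), with n₁ᵢ = aᵢ+bᵢ (exposed), n₀ᵢ = cᵢ+dᵢ (unexposed), nᵢ = n₁ᵢ+n₀ᵢ.
Stratum 1 (< 40): n₁ = 415, n₀ = 146, n = 561; a·n₀/n = 8·146/561 = 2.0820; c·n₁/n = 8·415/561 = 5.9180
Stratum 2 (40–59): n₁ = 278, n₀ = 132, n = 410; a·n₀/n = 36·132/410 = 11.5902; c·n₁/n = 64·278/410 = 43.3951
Stratum 3 (≥ 60): n₁ = 105, n₀ = 104, n = 209; a·n₀/n = 12·104/209 = 5.9713; c·n₁/n = 20·105/209 = 10.0478
RR_MH = (2.0820 + 11.5902 + 5.9713) / (5.9180 + 43.3951 + 10.0478) = 19.6435 / 59.3610 = 0.33092

0.33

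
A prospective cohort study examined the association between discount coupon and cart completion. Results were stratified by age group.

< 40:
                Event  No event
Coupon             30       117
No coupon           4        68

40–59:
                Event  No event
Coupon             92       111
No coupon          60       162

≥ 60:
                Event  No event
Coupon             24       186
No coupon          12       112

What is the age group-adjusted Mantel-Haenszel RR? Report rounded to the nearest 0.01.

1.72

RR_MH = Σ(aᵢ·n₀ᵢ/nᵢ) / Σ(cᵢ·n₁ᵢ/nᵢ), with n₁ᵢ = aᵢ+bᵢ (exposed), n₀ᵢ = cᵢ+dᵢ (unexposed), nᵢ = n₁ᵢ+n₀ᵢ.
Stratum 1 (< 40): n₁ = 147, n₀ = 72, n = 219; a·n₀/n = 30·72/219 = 9.8630; c·n₁/n = 4·147/219 = 2.6849
Stratum 2 (40–59): n₁ = 203, n₀ = 222, n = 425; a·n₀/n = 92·222/425 = 48.0565; c·n₁/n = 60·203/425 = 28.6588
Stratum 3 (≥ 60): n₁ = 210, n₀ = 124, n = 334; a·n₀/n = 24·124/334 = 8.9102; c·n₁/n = 12·210/334 = 7.5449
RR_MH = (9.8630 + 48.0565 + 8.9102) / (2.6849 + 28.6588 + 7.5449) = 66.8297 / 38.8887 = 1.71849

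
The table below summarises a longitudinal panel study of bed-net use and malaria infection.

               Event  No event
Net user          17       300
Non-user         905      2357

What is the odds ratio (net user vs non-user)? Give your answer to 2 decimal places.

0.15

Cells: a = 17, b = 300, c = 905, d = 2357.
OR = (a·d)/(b·c) = (17 × 2357) / (300 × 905) = 40069 / 271500 = 0.14758
Exposure is associated with lower odds of malaria infection (OR = 0.15 < 1).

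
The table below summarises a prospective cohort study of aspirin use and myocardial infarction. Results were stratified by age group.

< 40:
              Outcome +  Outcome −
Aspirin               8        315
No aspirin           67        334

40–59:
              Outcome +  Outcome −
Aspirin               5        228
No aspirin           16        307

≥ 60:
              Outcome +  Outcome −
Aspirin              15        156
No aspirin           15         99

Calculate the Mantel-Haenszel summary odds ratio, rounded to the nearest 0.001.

0.266

OR_MH = Σ(aᵢdᵢ/nᵢ) / Σ(bᵢcᵢ/nᵢ), where nᵢ is the stratum total.
Stratum 1 (< 40): n = 724; a·d/n = 8·334/724 = 3.6906; b·c/n = 315·67/724 = 29.1506
Stratum 2 (40–59): n = 556; a·d/n = 5·307/556 = 2.7608; b·c/n = 228·16/556 = 6.5612
Stratum 3 (≥ 60): n = 285; a·d/n = 15·99/285 = 5.2105; b·c/n = 156·15/285 = 8.2105
OR_MH = (3.6906 + 2.7608 + 5.2105) / (29.1506 + 6.5612 + 8.2105) = 11.6619 / 43.9222 = 0.26551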